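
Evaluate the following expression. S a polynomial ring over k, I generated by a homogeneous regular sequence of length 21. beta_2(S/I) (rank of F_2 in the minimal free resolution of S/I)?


Regular sequence => Koszul complex is the minimal free resolution.
Syz_1 minimally generated by Koszul relations f_i*e_j - f_j*e_i (i<j): mu(Syz_1) = beta_2 = C(m,2) = m(m-1)/2
m=21
21*20/2 = 210


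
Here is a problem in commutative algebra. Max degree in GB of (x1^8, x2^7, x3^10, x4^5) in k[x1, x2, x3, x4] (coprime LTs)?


Pure powers, coprime LTs => already GB.
Degrees: 8, 7, 10, 5
Max=10


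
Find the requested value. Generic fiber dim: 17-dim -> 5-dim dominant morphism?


dim(fiber)=dim(X)-dim(Y)=17-5=12


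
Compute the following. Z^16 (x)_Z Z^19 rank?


rank(M(x)N) = rank(M)*rank(N)
16*19 = 304


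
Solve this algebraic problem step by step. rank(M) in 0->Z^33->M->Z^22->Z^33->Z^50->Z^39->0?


Alt sum=0:
(-1)^0*33 + (-1)^1*? + (-1)^2*22 + (-1)^3*33 + (-1)^4*50 + (-1)^5*39=0
rank(M)=33


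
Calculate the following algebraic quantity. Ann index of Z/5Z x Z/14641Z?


Exponent = lcm of the cyclic orders; pairwise coprime => product.
5^1*11^4=5*14641=73205


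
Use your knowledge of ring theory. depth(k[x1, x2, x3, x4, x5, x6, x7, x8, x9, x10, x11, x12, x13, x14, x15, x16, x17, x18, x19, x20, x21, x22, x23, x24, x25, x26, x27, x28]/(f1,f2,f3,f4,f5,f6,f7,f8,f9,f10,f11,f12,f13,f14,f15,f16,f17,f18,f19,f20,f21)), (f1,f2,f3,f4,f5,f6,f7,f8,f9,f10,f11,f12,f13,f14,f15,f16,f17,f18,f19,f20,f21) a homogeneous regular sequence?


depth(R)=28
depth(R/I)=28-21=7


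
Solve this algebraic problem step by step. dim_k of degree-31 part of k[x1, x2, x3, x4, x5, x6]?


C(d+n-1,n-1)=C(36,5)=376992


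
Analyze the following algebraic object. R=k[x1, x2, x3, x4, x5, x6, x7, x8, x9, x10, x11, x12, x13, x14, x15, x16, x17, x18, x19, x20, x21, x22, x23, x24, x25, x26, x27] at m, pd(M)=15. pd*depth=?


pd+depth=27
depth=27-15=12
pd*depth=15*12=180


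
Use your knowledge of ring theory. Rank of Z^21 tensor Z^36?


rank(M(x)N) = rank(M)*rank(N)
21*36 = 756


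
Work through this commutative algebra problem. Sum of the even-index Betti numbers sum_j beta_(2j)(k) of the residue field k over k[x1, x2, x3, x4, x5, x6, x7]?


Koszul resolution: beta_i(k)=C(n,i), n=7
sum_even C(7,i) = 2^(n-1) = 2^6 = 64


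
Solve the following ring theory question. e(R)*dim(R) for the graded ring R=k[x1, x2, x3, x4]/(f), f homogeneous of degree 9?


e(R)=deg(f)=9, dim(R)=4-1=3
e*dim=9*3=27


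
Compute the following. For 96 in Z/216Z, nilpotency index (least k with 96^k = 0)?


96^k mod 216:
k=1: 96
k=2: 144
k=3: 0
First zero at k = 3


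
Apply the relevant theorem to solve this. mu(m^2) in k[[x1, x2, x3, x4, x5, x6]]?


C(n+d-1,d)=C(7,2)=21


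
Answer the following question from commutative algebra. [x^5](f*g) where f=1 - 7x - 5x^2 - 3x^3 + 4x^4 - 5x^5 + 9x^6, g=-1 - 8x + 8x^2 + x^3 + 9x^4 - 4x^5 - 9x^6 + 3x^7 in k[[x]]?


[x^5] = sum a_i*b_j, i+j=5
  1*-4=-4
  -7*9=-63
  -5*1=-5
  -3*8=-24
  4*-8=-32
  -5*-1=5
Sum=-123


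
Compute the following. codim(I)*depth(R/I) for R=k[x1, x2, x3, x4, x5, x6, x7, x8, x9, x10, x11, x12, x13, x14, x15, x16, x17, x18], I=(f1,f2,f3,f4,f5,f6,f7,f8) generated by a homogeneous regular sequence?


codim=8, depth=dim(R/I)=18-8=10
Product=8*10=80


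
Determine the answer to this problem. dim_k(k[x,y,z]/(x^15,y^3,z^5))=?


Basis: x^iy^jz^k, i<15,j<3,k<5
15*3*5=225


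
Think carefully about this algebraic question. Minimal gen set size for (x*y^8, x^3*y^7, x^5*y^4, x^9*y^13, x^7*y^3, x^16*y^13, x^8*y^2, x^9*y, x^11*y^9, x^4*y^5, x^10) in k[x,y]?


Remove redundant (divisible by others).
x^11*y^9 redundant.
x^9*y^13 redundant.
x^16*y^13 redundant.
Min: x^10, x^9*y, x^8*y^2, x^7*y^3, x^5*y^4, x^4*y^5, x^3*y^7, x*y^8
Count=8


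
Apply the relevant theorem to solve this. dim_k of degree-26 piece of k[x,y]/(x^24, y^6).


k[x,y], I = (x^24, y^6), d = 26
Need i < 24 and d-i < 6.
Range: 21 <= i <= 23.
H(26) = 3


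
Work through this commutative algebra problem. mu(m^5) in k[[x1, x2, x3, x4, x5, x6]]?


C(n+d-1,d)=C(10,5)=252


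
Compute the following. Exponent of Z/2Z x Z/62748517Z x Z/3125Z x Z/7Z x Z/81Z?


Exponent = lcm of the cyclic orders; pairwise coprime => product.
2^1*13^7*5^5*7^1*3^4=2*62748517*3125*7*81=222365057118750


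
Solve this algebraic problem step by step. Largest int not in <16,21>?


gcd(16,21)=1 => F=ab-a-b=16*21-16-21=336-37=299


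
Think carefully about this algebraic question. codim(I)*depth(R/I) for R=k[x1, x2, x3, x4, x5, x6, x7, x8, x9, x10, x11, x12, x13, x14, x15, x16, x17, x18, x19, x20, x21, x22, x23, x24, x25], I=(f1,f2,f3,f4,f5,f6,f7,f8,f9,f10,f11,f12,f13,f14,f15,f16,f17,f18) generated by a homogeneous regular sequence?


codim=18, depth=dim(R/I)=25-18=7
Product=18*7=126


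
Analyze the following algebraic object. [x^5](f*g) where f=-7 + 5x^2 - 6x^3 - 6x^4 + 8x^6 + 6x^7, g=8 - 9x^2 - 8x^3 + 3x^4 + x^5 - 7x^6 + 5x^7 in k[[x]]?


[x^5] = sum a_i*b_j, i+j=5
  -7*1=-7
  5*-8=-40
  -6*-9=54
Sum=7


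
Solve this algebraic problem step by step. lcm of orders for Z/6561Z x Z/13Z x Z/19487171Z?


Exponent = lcm of the cyclic orders; pairwise coprime => product.
3^8*13^1*11^7=6561*13*19487171=1662119276103


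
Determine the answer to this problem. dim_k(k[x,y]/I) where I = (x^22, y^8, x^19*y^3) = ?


k[x,y]/I, I = (x^22, y^8, x^19*y^3)
Rect: 22x8=176. Corner: (22-19)x(8-3)=15.
dim = 176-15 = 161


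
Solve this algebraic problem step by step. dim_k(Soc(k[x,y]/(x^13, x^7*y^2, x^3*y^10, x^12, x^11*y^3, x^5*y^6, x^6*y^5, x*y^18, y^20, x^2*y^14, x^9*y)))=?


Socle = ann(m) = span of standard monomials u with x*u, y*u in I (staircase corners).
Redundant generators: x^13, x^11*y^3
Minimal generators: x^12, x^9*y, x^7*y^2, x^6*y^5, x^5*y^6, x^3*y^10, x^2*y^14, x*y^18, y^20
Corners: y^19, xy^17, x^2y^13, x^4y^9, x^5y^5, x^6y^4, x^8y, x^11
Socle dim=8


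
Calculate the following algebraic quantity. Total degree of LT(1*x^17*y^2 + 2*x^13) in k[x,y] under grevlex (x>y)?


LT: 1*x^17*y^2
deg_x=17, deg_y=2
Total=17+2=19


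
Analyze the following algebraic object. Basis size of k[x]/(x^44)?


Basis: 1,x,...,x^43
dim=44


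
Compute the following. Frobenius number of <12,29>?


gcd(12,29)=1 => F=ab-a-b=12*29-12-29=348-41=307


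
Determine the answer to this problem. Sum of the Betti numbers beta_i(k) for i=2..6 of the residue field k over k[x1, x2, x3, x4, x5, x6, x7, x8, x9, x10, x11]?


Koszul resolution: beta_i(k)=C(n,i), n=11
C(11,2)=55, C(11,3)=165, C(11,4)=330, C(11,5)=462, C(11,6)=462
Sum=1474


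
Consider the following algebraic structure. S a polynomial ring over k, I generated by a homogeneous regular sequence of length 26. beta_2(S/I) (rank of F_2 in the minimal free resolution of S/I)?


Regular sequence => Koszul complex is the minimal free resolution.
Syz_1 minimally generated by Koszul relations f_i*e_j - f_j*e_i (i<j): mu(Syz_1) = beta_2 = C(m,2) = m(m-1)/2
m=26
26*25/2 = 325


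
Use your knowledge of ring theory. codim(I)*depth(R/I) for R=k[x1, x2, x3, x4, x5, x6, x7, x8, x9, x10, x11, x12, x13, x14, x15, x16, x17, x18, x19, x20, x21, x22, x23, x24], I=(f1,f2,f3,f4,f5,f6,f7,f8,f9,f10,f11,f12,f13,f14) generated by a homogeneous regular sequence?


codim=14, depth=dim(R/I)=24-14=10
Product=14*10=140


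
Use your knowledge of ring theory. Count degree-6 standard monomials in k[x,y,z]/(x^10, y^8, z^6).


Need i<10, j<8, k<6 with i+j+k=6.
For each i, j ranges over max(0,6-i-5)..min(7,6-i):
  i=0: j in [1,6] -> 6
  i=1: j in [0,5] -> 6
  i=2: j in [0,4] -> 5
  i=3: j in [0,3] -> 4
  i=4: j in [0,2] -> 3
  i=5: j in [0,1] -> 2
  i=6: j in [0,0] -> 1
H(6) = 6+6+5+4+3+2+1 = 27


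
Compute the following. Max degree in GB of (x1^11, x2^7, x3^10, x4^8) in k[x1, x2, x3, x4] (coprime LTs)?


Pure powers, coprime LTs => already GB.
Degrees: 11, 7, 10, 8
Max=11


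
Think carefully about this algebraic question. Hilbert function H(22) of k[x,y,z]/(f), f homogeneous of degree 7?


C(24,2)-C(17,2)=276-136=140


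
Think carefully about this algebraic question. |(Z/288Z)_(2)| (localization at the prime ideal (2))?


2-primary part: 288=2^5*9
Size=2^5=32


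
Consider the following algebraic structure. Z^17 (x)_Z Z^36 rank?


rank(M(x)N) = rank(M)*rank(N)
17*36 = 612


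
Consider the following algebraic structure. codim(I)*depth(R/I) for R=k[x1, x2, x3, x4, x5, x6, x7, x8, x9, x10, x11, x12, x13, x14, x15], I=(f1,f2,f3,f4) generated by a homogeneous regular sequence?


codim=4, depth=dim(R/I)=15-4=11
Product=4*11=44


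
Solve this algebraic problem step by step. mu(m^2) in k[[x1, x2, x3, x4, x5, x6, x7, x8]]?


C(n+d-1,d)=C(9,2)=36


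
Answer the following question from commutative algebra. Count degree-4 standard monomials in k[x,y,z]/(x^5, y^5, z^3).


Need i<5, j<5, k<3 with i+j+k=4.
For each i, j ranges over max(0,4-i-2)..min(4,4-i):
  i=0: j in [2,4] -> 3
  i=1: j in [1,3] -> 3
  i=2: j in [0,2] -> 3
  i=3: j in [0,1] -> 2
  i=4: j in [0,0] -> 1
H(4) = 3+3+3+2+1 = 12


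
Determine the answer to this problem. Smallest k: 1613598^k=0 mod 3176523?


1613598^k mod 3176523:
k=1: 1613598
k=2: 1074717
k=3: 2000376
k=4: 1102059
k=5: 2268945
k=6: 0
First zero at k = 6


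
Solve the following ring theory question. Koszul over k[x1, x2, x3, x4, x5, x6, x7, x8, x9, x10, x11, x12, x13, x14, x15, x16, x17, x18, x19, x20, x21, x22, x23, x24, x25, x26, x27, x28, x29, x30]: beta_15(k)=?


C(n,i)=C(30,15)=155117520


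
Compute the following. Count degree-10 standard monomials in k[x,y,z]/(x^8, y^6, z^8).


Need i<8, j<6, k<8 with i+j+k=10.
For each i, j ranges over max(0,10-i-7)..min(5,10-i):
  i=0: j in [3,5] -> 3
  i=1: j in [2,5] -> 4
  i=2: j in [1,5] -> 5
  i=3: j in [0,5] -> 6
  i=4: j in [0,5] -> 6
  i=5: j in [0,5] -> 6
  i=6: j in [0,4] -> 5
  i=7: j in [0,3] -> 4
H(10) = 3+4+5+6+6+6+5+4 = 39


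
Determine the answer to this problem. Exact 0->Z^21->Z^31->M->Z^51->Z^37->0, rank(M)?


Alt sum=0:
(-1)^0*21 + (-1)^1*31 + (-1)^2*? + (-1)^3*51 + (-1)^4*37=0
rank(M)=24


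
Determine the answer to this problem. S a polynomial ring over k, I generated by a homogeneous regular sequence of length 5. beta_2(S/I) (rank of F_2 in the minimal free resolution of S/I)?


Regular sequence => Koszul complex is the minimal free resolution.
Syz_1 minimally generated by Koszul relations f_i*e_j - f_j*e_i (i<j): mu(Syz_1) = beta_2 = C(m,2) = m(m-1)/2
m=5
5*4/2 = 10


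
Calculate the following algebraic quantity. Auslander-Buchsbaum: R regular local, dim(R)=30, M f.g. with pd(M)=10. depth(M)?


pd+depth=depth(R)=30
depth=30-10=20


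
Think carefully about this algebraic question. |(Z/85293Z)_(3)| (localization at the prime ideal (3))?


3-primary part: 85293=3^8*13
Size=3^8=6561


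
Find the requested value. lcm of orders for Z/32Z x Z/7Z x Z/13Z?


Exponent = lcm of the cyclic orders; pairwise coprime => product.
2^5*7^1*13^1=32*7*13=2912


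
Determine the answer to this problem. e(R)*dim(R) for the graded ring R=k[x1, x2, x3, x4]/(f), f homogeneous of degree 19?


e(R)=deg(f)=19, dim(R)=4-1=3
e*dim=19*3=57


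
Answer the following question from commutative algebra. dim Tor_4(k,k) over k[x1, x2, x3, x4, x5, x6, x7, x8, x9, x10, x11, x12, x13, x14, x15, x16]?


Koszul: C(n,i)=C(16,4)=1820


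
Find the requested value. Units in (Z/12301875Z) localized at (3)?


Local ring = Z/19683Z.
phi(19683) = 3^8*(3-1) = 13122


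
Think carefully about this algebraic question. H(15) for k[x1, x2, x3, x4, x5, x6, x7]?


C(d+n-1,n-1)=C(21,6)=54264


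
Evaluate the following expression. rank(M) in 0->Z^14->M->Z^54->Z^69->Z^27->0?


Alt sum=0:
(-1)^0*14 + (-1)^1*? + (-1)^2*54 + (-1)^3*69 + (-1)^4*27=0
rank(M)=26


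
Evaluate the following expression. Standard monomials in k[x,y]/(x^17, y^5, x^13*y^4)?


k[x,y]/I, I = (x^17, y^5, x^13*y^4)
Rect: 17x5=85. Corner: (17-13)x(5-4)=4.
dim = 85-4 = 81


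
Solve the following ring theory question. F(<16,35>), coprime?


gcd(16,35)=1 => F=ab-a-b=16*35-16-35=560-51=509


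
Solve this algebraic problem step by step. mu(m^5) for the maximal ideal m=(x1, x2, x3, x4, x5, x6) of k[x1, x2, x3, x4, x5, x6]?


Graded Nakayama: mu(m^d) = dim_k (m^d/m^(d+1)) = #degree-5 monomials in 6 vars
C(n+d-1,d)=C(10,5)=252


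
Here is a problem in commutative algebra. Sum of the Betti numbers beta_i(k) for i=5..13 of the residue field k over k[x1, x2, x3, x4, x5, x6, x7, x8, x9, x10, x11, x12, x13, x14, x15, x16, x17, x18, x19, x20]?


Koszul resolution: beta_i(k)=C(n,i), n=20
C(20,5)=15504, C(20,6)=38760, C(20,7)=77520, C(20,8)=125970, C(20,9)=167960, C(20,10)=184756, C(20,11)=167960, C(20,12)=125970, C(20,13)=77520
Sum=981920


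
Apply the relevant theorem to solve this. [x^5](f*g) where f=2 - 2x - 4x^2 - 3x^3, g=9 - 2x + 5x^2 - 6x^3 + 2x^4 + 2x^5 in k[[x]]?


[x^5] = sum a_i*b_j, i+j=5
  2*2=4
  -2*2=-4
  -4*-6=24
  -3*5=-15
Sum=9


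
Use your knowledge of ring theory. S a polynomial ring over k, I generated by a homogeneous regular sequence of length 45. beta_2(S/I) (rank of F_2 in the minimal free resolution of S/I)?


Regular sequence => Koszul complex is the minimal free resolution.
Syz_1 minimally generated by Koszul relations f_i*e_j - f_j*e_i (i<j): mu(Syz_1) = beta_2 = C(m,2) = m(m-1)/2
m=45
45*44/2 = 990


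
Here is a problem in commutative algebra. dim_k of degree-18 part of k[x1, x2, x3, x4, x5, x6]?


C(d+n-1,n-1)=C(23,5)=33649


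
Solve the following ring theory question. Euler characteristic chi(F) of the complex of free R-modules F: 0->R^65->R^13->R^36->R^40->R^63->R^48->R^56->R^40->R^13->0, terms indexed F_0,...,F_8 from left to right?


chi = sum (-1)^i * rank:
(-1)^0*65=65
(-1)^1*13=-13
(-1)^2*36=36
(-1)^3*40=-40
(-1)^4*63=63
(-1)^5*48=-48
(-1)^6*56=56
(-1)^7*40=-40
(-1)^8*13=13
chi=92


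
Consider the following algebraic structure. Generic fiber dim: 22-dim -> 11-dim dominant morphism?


dim(fiber)=dim(X)-dim(Y)=22-11=11


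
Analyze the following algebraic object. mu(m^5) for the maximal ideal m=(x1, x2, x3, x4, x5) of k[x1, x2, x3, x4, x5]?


Graded Nakayama: mu(m^d) = dim_k (m^d/m^(d+1)) = #degree-5 monomials in 5 vars
C(n+d-1,d)=C(9,5)=126


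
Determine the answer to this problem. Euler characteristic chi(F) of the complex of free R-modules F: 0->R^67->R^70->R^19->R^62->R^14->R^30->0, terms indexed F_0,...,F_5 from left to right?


chi = sum (-1)^i * rank:
(-1)^0*67=67
(-1)^1*70=-70
(-1)^2*19=19
(-1)^3*62=-62
(-1)^4*14=14
(-1)^5*30=-30
chi=-62


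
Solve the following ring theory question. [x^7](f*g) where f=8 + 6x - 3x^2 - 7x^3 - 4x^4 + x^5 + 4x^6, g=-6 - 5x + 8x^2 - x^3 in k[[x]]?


[x^7] = sum a_i*b_j, i+j=7
  -4*-1=4
  1*8=8
  4*-5=-20
Sum=-8


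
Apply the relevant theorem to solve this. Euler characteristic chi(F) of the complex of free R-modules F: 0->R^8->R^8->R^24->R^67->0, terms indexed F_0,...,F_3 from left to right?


chi = sum (-1)^i * rank:
(-1)^0*8=8
(-1)^1*8=-8
(-1)^2*24=24
(-1)^3*67=-67
chi=-43


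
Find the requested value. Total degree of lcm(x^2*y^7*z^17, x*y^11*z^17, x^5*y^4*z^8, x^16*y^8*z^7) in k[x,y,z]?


lcm = componentwise max:
x: max(2,1,5,16)=16
y: max(7,11,4,8)=11
z: max(17,17,8,7)=17
Total=16+11+17=44


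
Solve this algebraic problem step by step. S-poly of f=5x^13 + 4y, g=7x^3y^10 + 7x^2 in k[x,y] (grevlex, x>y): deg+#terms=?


LT(f)=5x^13, LT(g)=7x^3y^10
lcm(LM)=x^13y^10
S(f,g) (scaled by 35 to clear denominators) = 7y^10*f - 5x^10*g = -35x^12 + 28y^11
2 terms, deg 12.
12+2=14


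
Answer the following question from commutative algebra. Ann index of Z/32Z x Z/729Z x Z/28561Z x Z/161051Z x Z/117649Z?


Exponent = lcm of the cyclic orders; pairwise coprime => product.
2^5*3^6*13^4*11^5*7^6=32*729*28561*161051*117649=12624162661059741792


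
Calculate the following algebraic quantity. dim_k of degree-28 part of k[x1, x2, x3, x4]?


C(d+n-1,n-1)=C(31,3)=4495


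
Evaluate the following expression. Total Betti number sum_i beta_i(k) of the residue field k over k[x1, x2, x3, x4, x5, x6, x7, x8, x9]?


Koszul resolution: beta_i(k)=C(n,i), n=9
sum_i C(9,i) = 2^9 = 512


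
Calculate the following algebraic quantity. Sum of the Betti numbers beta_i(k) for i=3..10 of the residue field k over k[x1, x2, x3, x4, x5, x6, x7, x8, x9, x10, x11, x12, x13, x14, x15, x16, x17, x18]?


Koszul resolution: beta_i(k)=C(n,i), n=18
C(18,3)=816, C(18,4)=3060, C(18,5)=8568, C(18,6)=18564, C(18,7)=31824, C(18,8)=43758, C(18,9)=48620, C(18,10)=43758
Sum=198968


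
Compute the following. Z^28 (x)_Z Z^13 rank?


rank(M(x)N) = rank(M)*rank(N)
28*13 = 364


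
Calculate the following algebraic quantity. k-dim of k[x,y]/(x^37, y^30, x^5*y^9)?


k[x,y]/I, I = (x^37, y^30, x^5*y^9)
Rect: 37x30=1110. Corner: (37-5)x(30-9)=672.
dim = 1110-672 = 438


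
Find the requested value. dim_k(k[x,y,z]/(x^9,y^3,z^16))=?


Basis: x^iy^jz^k, i<9,j<3,k<16
9*3*16=432


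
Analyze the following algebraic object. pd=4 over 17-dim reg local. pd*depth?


pd+depth=17
depth=17-4=13
pd*depth=4*13=52


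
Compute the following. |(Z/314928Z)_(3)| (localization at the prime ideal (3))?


3-primary part: 314928=3^9*16
Size=3^9=19683


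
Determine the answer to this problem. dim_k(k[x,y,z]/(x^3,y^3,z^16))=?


Basis: x^iy^jz^k, i<3,j<3,k<16
3*3*16=144


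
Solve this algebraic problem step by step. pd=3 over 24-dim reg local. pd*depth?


pd+depth=24
depth=24-3=21
pd*depth=3*21=63


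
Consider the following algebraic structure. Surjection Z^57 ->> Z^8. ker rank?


rank(ker) = 57-8 = 49


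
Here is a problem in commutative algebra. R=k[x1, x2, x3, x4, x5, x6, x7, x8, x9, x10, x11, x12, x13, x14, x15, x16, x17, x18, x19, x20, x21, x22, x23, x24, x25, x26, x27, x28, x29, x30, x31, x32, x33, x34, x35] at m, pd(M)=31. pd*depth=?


pd+depth=35
depth=35-31=4
pd*depth=31*4=124


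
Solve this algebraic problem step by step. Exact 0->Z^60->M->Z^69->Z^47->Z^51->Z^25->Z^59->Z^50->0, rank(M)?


Alt sum=0:
(-1)^0*60 + (-1)^1*? + (-1)^2*69 + (-1)^3*47 + (-1)^4*51 + (-1)^5*25 + (-1)^6*59 + (-1)^7*50=0
rank(M)=117


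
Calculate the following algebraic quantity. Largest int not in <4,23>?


gcd(4,23)=1 => F=ab-a-b=4*23-4-23=92-27=65


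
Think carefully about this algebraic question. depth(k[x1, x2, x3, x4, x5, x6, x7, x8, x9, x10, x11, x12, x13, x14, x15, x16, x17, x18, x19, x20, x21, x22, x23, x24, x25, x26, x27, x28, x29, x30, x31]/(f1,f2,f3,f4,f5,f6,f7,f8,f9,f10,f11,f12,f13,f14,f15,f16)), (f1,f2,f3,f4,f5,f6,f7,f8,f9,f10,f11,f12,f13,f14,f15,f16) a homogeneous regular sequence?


depth(R)=31
depth(R/I)=31-16=15


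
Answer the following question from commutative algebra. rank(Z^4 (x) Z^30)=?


rank(M(x)N) = rank(M)*rank(N)
4*30 = 120


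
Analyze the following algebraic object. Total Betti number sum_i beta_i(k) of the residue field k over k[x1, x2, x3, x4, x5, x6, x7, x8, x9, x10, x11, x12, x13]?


Koszul resolution: beta_i(k)=C(n,i), n=13
sum_i C(13,i) = 2^13 = 8192


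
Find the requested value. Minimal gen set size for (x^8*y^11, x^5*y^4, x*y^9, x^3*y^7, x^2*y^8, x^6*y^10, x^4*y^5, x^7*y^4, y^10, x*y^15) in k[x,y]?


Remove redundant (divisible by others).
x*y^15 redundant.
x^6*y^10 redundant.
x^8*y^11 redundant.
x^7*y^4 redundant.
Min: x^5*y^4, x^4*y^5, x^3*y^7, x^2*y^8, x*y^9, y^10
Count=6


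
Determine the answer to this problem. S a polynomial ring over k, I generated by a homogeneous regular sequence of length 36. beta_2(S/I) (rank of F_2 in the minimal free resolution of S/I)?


Regular sequence => Koszul complex is the minimal free resolution.
Syz_1 minimally generated by Koszul relations f_i*e_j - f_j*e_i (i<j): mu(Syz_1) = beta_2 = C(m,2) = m(m-1)/2
m=36
36*35/2 = 630


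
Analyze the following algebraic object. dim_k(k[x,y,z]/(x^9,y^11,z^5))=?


Basis: x^iy^jz^k, i<9,j<11,k<5
9*11*5=495


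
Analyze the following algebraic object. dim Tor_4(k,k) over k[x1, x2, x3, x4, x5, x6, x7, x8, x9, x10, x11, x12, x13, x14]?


Koszul: C(n,i)=C(14,4)=1001


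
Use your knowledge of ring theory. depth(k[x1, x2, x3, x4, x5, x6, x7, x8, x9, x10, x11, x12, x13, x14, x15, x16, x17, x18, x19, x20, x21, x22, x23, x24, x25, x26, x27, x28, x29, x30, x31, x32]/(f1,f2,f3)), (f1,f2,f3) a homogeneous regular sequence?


depth(R)=32
depth(R/I)=32-3=29


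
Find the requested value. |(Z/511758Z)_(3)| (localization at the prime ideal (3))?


3-primary part: 511758=3^9*26
Size=3^9=19683


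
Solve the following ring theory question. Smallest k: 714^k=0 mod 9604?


714^k mod 9604:
k=1: 714
k=2: 784
k=3: 2744
k=4: 0
First zero at k = 4


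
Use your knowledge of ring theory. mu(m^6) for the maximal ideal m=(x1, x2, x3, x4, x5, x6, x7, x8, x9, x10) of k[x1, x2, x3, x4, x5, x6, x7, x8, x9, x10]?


Graded Nakayama: mu(m^d) = dim_k (m^d/m^(d+1)) = #degree-6 monomials in 10 vars
C(n+d-1,d)=C(15,6)=5005


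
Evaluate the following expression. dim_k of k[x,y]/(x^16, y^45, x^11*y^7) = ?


k[x,y]/I, I = (x^16, y^45, x^11*y^7)
Rect: 16x45=720. Corner: (16-11)x(45-7)=190.
dim = 720-190 = 530


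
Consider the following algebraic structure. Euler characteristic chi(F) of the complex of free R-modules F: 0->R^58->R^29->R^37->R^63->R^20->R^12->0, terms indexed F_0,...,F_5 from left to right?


chi = sum (-1)^i * rank:
(-1)^0*58=58
(-1)^1*29=-29
(-1)^2*37=37
(-1)^3*63=-63
(-1)^4*20=20
(-1)^5*12=-12
chi=11


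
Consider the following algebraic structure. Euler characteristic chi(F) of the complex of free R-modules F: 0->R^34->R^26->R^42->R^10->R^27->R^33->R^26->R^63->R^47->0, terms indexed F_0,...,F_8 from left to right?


chi = sum (-1)^i * rank:
(-1)^0*34=34
(-1)^1*26=-26
(-1)^2*42=42
(-1)^3*10=-10
(-1)^4*27=27
(-1)^5*33=-33
(-1)^6*26=26
(-1)^7*63=-63
(-1)^8*47=47
chi=44


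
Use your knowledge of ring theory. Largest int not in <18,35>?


gcd(18,35)=1 => F=ab-a-b=18*35-18-35=630-53=577


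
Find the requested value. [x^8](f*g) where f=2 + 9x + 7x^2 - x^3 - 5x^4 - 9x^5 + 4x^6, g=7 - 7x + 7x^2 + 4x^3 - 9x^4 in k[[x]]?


[x^8] = sum a_i*b_j, i+j=8
  -5*-9=45
  -9*4=-36
  4*7=28
Sum=37


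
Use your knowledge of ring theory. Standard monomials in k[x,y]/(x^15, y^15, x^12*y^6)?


k[x,y]/I, I = (x^15, y^15, x^12*y^6)
Rect: 15x15=225. Corner: (15-12)x(15-6)=27.
dim = 225-27 = 198


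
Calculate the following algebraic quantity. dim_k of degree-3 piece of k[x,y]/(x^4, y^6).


k[x,y], I = (x^4, y^6), d = 3
Need i < 4 and d-i < 6.
Range: 0 <= i <= 3.
H(3) = 4


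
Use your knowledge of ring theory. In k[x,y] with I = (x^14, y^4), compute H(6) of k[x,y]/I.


k[x,y], I = (x^14, y^4), d = 6
Need i < 14 and d-i < 4.
Range: 3 <= i <= 6.
H(6) = 4


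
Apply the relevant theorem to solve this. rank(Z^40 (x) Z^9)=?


rank(M(x)N) = rank(M)*rank(N)
40*9 = 360


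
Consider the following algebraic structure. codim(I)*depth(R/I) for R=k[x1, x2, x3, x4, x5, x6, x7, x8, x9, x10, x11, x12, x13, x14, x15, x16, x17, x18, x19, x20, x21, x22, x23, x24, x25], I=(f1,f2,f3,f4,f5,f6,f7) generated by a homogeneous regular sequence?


codim=7, depth=dim(R/I)=25-7=18
Product=7*18=126


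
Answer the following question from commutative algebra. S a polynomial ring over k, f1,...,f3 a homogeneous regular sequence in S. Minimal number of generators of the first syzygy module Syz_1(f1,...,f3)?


Regular sequence => Koszul complex is the minimal free resolution.
Syz_1 minimally generated by Koszul relations f_i*e_j - f_j*e_i (i<j): mu(Syz_1) = beta_2 = C(m,2) = m(m-1)/2
m=3
3*2/2 = 3


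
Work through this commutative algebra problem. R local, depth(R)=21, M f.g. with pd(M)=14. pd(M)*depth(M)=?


pd+depth=21
depth=21-14=7
pd*depth=14*7=98


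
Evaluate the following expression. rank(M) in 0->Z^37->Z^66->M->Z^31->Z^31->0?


Alt sum=0:
(-1)^0*37 + (-1)^1*66 + (-1)^2*? + (-1)^3*31 + (-1)^4*31=0
rank(M)=29


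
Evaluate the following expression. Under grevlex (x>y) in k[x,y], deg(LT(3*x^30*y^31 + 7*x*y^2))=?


LT: 3*x^30*y^31
deg_x=30, deg_y=31
Total=30+31=61


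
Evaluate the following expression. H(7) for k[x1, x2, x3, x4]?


C(d+n-1,n-1)=C(10,3)=120


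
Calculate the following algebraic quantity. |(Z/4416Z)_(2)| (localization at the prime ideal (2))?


2-primary part: 4416=2^6*69
Size=2^6=64


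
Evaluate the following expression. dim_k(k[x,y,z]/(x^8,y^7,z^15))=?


Basis: x^iy^jz^k, i<8,j<7,k<15
8*7*15=840


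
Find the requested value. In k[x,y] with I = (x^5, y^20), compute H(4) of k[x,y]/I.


k[x,y], I = (x^5, y^20), d = 4
Need i < 5 and d-i < 20.
Range: 0 <= i <= 4.
H(4) = 5


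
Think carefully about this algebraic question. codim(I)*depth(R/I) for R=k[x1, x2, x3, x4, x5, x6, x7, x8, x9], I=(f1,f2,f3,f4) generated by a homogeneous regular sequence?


codim=4, depth=dim(R/I)=9-4=5
Product=4*5=20


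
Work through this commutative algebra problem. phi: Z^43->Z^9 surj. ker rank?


rank(ker) = 43-9 = 34


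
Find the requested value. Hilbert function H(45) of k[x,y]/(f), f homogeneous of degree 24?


H(t)=d for t>=d-1.
d=24, t=45
H(45)=24


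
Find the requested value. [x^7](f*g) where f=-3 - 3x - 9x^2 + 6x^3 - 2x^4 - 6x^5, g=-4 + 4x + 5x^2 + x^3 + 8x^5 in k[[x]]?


[x^7] = sum a_i*b_j, i+j=7
  -9*8=-72
  -2*1=-2
  -6*5=-30
Sum=-104


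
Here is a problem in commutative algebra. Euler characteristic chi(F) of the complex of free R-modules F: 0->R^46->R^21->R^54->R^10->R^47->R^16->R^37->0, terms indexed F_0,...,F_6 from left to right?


chi = sum (-1)^i * rank:
(-1)^0*46=46
(-1)^1*21=-21
(-1)^2*54=54
(-1)^3*10=-10
(-1)^4*47=47
(-1)^5*16=-16
(-1)^6*37=37
chi=137


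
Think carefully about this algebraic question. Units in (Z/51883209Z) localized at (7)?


Local ring = Z/5764801Z.
phi(5764801) = 7^7*(7-1) = 4941258


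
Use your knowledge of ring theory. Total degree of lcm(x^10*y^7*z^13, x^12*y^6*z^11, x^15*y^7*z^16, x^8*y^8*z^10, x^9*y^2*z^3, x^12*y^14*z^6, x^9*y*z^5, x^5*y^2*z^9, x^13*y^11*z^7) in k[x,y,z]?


lcm = componentwise max:
x: max(10,12,15,8,9,12,9,5,13)=15
y: max(7,6,7,8,2,14,1,2,11)=14
z: max(13,11,16,10,3,6,5,9,7)=16
Total=15+14+16=45


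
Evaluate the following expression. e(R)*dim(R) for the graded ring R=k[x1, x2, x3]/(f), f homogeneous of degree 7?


e(R)=deg(f)=7, dim(R)=3-1=2
e*dim=7*2=14


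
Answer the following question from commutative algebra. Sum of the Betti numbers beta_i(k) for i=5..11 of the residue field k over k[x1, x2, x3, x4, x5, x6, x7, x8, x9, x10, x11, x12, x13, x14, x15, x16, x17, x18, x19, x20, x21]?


Koszul resolution: beta_i(k)=C(n,i), n=21
C(21,5)=20349, C(21,6)=54264, C(21,7)=116280, C(21,8)=203490, C(21,9)=293930, C(21,10)=352716, C(21,11)=352716
Sum=1393745


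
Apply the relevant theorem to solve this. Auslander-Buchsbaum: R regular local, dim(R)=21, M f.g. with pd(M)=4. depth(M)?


pd+depth=depth(R)=21
depth=21-4=17


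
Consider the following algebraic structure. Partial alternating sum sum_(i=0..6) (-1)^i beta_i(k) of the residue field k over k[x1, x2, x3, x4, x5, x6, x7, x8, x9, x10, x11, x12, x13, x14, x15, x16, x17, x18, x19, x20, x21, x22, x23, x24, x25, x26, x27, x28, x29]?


Koszul resolution: beta_i(k)=C(n,i), n=29
sum_(i=0..p) (-1)^i C(n,i) = (-1)^p C(n-1,p)
(-1)^6*C(28,6) = (-1)^6*376740 = 376740


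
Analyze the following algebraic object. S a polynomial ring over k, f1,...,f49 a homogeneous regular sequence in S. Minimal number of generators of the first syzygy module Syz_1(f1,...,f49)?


Regular sequence => Koszul complex is the minimal free resolution.
Syz_1 minimally generated by Koszul relations f_i*e_j - f_j*e_i (i<j): mu(Syz_1) = beta_2 = C(m,2) = m(m-1)/2
m=49
49*48/2 = 1176


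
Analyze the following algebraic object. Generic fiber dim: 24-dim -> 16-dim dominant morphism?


dim(fiber)=dim(X)-dim(Y)=24-16=8


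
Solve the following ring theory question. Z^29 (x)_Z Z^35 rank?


rank(M(x)N) = rank(M)*rank(N)
29*35 = 1015


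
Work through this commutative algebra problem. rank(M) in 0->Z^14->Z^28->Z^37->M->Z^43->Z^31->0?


Alt sum=0:
(-1)^0*14 + (-1)^1*28 + (-1)^2*37 + (-1)^3*? + (-1)^4*43 + (-1)^5*31=0
rank(M)=35


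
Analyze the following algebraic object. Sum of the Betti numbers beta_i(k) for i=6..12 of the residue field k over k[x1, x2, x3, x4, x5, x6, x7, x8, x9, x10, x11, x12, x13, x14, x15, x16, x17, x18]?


Koszul resolution: beta_i(k)=C(n,i), n=18
C(18,6)=18564, C(18,7)=31824, C(18,8)=43758, C(18,9)=48620, C(18,10)=43758, C(18,11)=31824, C(18,12)=18564
Sum=236912


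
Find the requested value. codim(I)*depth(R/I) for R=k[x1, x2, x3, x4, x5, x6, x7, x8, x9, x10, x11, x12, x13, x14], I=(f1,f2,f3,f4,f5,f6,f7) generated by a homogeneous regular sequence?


codim=7, depth=dim(R/I)=14-7=7
Product=7*7=49


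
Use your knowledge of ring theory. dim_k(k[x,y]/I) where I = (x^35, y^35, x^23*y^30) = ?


k[x,y]/I, I = (x^35, y^35, x^23*y^30)
Rect: 35x35=1225. Corner: (35-23)x(35-30)=60.
dim = 1225-60 = 1165


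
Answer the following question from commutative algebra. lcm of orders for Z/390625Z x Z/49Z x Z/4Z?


Exponent = lcm of the cyclic orders; pairwise coprime => product.
5^8*7^2*2^2=390625*49*4=76562500


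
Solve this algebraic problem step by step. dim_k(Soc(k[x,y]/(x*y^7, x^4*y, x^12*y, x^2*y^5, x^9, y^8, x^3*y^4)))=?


Socle = ann(m) = span of standard monomials u with x*u, y*u in I (staircase corners).
Redundant generators: x^12*y
Minimal generators: x^9, x^4*y, x^3*y^4, x^2*y^5, x*y^7, y^8
Corners: y^7, xy^6, x^2y^4, x^3y^3, x^8
Socle dim=5


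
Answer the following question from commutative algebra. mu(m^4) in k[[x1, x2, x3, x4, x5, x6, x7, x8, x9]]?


C(n+d-1,d)=C(12,4)=495


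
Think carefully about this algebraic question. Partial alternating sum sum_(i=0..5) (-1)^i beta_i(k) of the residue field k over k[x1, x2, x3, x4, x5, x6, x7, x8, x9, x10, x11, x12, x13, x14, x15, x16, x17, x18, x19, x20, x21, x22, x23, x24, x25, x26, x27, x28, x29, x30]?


Koszul resolution: beta_i(k)=C(n,i), n=30
sum_(i=0..p) (-1)^i C(n,i) = (-1)^p C(n-1,p)
(-1)^5*C(29,5) = (-1)^5*118755 = -118755


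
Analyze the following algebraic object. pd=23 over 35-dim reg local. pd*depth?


pd+depth=35
depth=35-23=12
pd*depth=23*12=276


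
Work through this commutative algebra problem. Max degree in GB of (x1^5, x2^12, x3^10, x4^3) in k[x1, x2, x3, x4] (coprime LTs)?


Pure powers, coprime LTs => already GB.
Degrees: 5, 12, 10, 3
Max=12


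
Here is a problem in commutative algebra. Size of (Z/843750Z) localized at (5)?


5-primary part: 843750=5^6*54
Size=5^6=15625


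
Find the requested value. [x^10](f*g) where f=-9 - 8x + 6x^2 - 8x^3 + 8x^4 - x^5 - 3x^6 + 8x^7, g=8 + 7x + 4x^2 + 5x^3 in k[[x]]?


[x^10] = sum a_i*b_j, i+j=10
  8*5=40
Sum=40


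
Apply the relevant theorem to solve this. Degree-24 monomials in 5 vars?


C(d+n-1,n-1)=C(28,4)=20475


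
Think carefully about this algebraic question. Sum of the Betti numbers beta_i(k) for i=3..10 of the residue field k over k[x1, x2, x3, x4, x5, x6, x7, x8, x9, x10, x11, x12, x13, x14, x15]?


Koszul resolution: beta_i(k)=C(n,i), n=15
C(15,3)=455, C(15,4)=1365, C(15,5)=3003, C(15,6)=5005, C(15,7)=6435, C(15,8)=6435, C(15,9)=5005, C(15,10)=3003
Sum=30706


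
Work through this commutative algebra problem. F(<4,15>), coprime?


gcd(4,15)=1 => F=ab-a-b=4*15-4-15=60-19=41


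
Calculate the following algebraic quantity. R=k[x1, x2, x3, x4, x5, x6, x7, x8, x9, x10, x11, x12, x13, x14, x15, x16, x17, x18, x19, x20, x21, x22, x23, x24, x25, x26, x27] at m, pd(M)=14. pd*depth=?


pd+depth=27
depth=27-14=13
pd*depth=14*13=182


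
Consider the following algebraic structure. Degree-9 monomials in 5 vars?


C(d+n-1,n-1)=C(13,4)=715


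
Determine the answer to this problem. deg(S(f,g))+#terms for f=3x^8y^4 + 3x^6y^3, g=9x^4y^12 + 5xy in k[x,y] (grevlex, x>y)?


LT(f)=3x^8y^4, LT(g)=9x^4y^12
lcm(LM)=x^8y^12
S(f,g) (scaled by 27 to clear denominators) = 9y^8*f - 3x^4*g = 27x^6y^11 - 15x^5y
2 terms, deg 17.
17+2=19


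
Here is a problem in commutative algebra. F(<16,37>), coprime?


gcd(16,37)=1 => F=ab-a-b=16*37-16-37=592-53=539


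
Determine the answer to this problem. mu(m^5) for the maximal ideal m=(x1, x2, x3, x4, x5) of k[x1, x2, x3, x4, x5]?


Graded Nakayama: mu(m^d) = dim_k (m^d/m^(d+1)) = #degree-5 monomials in 5 vars
C(n+d-1,d)=C(9,5)=126


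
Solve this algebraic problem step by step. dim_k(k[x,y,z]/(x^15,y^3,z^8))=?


Basis: x^iy^jz^k, i<15,j<3,k<8
15*3*8=360


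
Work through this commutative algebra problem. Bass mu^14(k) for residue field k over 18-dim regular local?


C(n,i)=C(18,14)=3060


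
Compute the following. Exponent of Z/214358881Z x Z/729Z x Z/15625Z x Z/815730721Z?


Exponent = lcm of the cyclic orders; pairwise coprime => product.
11^8*3^6*5^6*13^8=214358881*729*15625*815730721=1991754715587403961390625


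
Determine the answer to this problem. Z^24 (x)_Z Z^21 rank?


rank(M(x)N) = rank(M)*rank(N)
24*21 = 504


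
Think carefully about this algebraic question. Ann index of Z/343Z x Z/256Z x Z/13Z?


Exponent = lcm of the cyclic orders; pairwise coprime => product.
7^3*2^8*13^1=343*256*13=1141504


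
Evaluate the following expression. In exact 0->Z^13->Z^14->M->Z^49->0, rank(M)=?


Alt sum=0:
(-1)^0*13 + (-1)^1*14 + (-1)^2*? + (-1)^3*49=0
rank(M)=50


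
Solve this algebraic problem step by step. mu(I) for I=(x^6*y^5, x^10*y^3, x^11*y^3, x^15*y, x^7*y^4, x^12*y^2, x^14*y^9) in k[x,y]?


Remove redundant (divisible by others).
x^11*y^3 redundant.
x^14*y^9 redundant.
Min: x^15*y, x^12*y^2, x^10*y^3, x^7*y^4, x^6*y^5
Count=5


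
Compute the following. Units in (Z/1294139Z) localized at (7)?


Local ring = Z/117649Z.
phi(117649) = 7^5*(7-1) = 100842


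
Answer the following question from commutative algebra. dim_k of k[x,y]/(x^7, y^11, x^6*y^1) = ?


k[x,y]/I, I = (x^7, y^11, x^6*y^1)
Rect: 7x11=77. Corner: (7-6)x(11-1)=10.
dim = 77-10 = 67


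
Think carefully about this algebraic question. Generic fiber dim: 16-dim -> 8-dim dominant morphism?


dim(fiber)=dim(X)-dim(Y)=16-8=8


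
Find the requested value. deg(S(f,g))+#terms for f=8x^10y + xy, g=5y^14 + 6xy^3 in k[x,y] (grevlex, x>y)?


LT(f)=8x^10y, LT(g)=5y^14
lcm(LM)=x^10y^14
S(f,g) (scaled by 40 to clear denominators) = 5y^13*f - 8x^10*g = 5xy^14 - 48x^11y^3
2 terms, deg 15.
15+2=17


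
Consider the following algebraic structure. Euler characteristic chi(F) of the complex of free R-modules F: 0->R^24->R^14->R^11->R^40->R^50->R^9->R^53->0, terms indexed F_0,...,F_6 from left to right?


chi = sum (-1)^i * rank:
(-1)^0*24=24
(-1)^1*14=-14
(-1)^2*11=11
(-1)^3*40=-40
(-1)^4*50=50
(-1)^5*9=-9
(-1)^6*53=53
chi=75


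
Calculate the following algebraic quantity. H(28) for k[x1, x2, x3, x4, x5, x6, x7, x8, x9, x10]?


C(d+n-1,n-1)=C(37,9)=124403620


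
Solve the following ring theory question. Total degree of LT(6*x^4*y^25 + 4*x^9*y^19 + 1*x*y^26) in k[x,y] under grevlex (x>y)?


LT: 6*x^4*y^25
deg_x=4, deg_y=25
Total=4+25=29


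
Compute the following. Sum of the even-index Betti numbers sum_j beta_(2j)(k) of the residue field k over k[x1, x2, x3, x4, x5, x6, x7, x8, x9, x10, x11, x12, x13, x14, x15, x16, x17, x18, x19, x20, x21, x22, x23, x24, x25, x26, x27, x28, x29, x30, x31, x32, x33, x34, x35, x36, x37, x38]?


Koszul resolution: beta_i(k)=C(n,i), n=38
sum_even C(38,i) = 2^(n-1) = 2^37 = 137438953472


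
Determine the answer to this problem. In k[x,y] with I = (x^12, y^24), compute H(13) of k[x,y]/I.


k[x,y], I = (x^12, y^24), d = 13
Need i < 12 and d-i < 24.
Range: 0 <= i <= 11.
H(13) = 12


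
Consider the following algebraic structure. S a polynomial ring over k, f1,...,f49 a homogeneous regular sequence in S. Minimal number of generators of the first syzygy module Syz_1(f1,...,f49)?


Regular sequence => Koszul complex is the minimal free resolution.
Syz_1 minimally generated by Koszul relations f_i*e_j - f_j*e_i (i<j): mu(Syz_1) = beta_2 = C(m,2) = m(m-1)/2
m=49
49*48/2 = 1176


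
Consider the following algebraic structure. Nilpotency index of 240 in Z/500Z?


240^k mod 500:
k=1: 240
k=2: 100
k=3: 0
First zero at k = 3


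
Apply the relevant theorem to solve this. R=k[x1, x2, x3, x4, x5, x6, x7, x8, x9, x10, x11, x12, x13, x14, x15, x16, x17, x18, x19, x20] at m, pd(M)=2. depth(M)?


pd+depth=depth(R)=20
depth=20-2=18


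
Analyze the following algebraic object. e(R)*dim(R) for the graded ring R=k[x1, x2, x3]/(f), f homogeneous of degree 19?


e(R)=deg(f)=19, dim(R)=3-1=2
e*dim=19*2=38


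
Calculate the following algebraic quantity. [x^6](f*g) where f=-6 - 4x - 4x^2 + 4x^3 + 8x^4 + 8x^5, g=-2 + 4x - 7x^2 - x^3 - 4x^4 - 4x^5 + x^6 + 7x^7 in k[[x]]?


[x^6] = sum a_i*b_j, i+j=6
  -6*1=-6
  -4*-4=16
  -4*-4=16
  4*-1=-4
  8*-7=-56
  8*4=32
Sum=-2


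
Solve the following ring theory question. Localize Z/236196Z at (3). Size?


3-primary part: 236196=3^10*4
Size=3^10=59049


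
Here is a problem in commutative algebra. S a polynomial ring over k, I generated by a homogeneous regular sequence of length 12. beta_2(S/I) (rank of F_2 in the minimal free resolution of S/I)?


Regular sequence => Koszul complex is the minimal free resolution.
Syz_1 minimally generated by Koszul relations f_i*e_j - f_j*e_i (i<j): mu(Syz_1) = beta_2 = C(m,2) = m(m-1)/2
m=12
12*11/2 = 66


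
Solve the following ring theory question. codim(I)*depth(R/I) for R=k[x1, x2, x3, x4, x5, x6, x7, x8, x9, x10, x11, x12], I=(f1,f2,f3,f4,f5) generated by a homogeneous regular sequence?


codim=5, depth=dim(R/I)=12-5=7
Product=5*7=35


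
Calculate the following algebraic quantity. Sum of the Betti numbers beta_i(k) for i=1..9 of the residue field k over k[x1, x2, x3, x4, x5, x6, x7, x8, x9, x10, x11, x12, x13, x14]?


Koszul resolution: beta_i(k)=C(n,i), n=14
C(14,1)=14, C(14,2)=91, C(14,3)=364, C(14,4)=1001, C(14,5)=2002, C(14,6)=3003, C(14,7)=3432, C(14,8)=3003, C(14,9)=2002
Sum=14912


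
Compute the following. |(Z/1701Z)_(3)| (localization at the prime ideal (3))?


3-primary part: 1701=3^5*7
Size=3^5=243


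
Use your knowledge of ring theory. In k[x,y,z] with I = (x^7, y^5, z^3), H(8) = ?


Need i<7, j<5, k<3 with i+j+k=8.
For each i, j ranges over max(0,8-i-2)..min(4,8-i):
  i=0: j in [6,4] -> 0
  i=1: j in [5,4] -> 0
  i=2: j in [4,4] -> 1
  i=3: j in [3,4] -> 2
  i=4: j in [2,4] -> 3
  i=5: j in [1,3] -> 3
  i=6: j in [0,2] -> 3
H(8) = 0+0+1+2+3+3+3 = 12


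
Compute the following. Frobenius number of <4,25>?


gcd(4,25)=1 => F=ab-a-b=4*25-4-25=100-29=71


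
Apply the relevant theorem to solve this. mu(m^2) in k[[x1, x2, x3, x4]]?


C(n+d-1,d)=C(5,2)=10


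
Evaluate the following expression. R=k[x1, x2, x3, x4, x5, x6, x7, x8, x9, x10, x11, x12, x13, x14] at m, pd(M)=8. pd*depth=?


pd+depth=14
depth=14-8=6
pd*depth=8*6=48


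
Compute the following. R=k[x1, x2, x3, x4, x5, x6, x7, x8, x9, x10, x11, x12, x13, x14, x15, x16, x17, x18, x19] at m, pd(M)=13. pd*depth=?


pd+depth=19
depth=19-13=6
pd*depth=13*6=78


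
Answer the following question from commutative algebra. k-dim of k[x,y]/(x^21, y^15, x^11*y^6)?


k[x,y]/I, I = (x^21, y^15, x^11*y^6)
Rect: 21x15=315. Corner: (21-11)x(15-6)=90.
dim = 315-90 = 225


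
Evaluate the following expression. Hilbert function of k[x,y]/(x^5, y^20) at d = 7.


k[x,y], I = (x^5, y^20), d = 7
Need i < 5 and d-i < 20.
Range: 0 <= i <= 4.
H(7) = 5
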